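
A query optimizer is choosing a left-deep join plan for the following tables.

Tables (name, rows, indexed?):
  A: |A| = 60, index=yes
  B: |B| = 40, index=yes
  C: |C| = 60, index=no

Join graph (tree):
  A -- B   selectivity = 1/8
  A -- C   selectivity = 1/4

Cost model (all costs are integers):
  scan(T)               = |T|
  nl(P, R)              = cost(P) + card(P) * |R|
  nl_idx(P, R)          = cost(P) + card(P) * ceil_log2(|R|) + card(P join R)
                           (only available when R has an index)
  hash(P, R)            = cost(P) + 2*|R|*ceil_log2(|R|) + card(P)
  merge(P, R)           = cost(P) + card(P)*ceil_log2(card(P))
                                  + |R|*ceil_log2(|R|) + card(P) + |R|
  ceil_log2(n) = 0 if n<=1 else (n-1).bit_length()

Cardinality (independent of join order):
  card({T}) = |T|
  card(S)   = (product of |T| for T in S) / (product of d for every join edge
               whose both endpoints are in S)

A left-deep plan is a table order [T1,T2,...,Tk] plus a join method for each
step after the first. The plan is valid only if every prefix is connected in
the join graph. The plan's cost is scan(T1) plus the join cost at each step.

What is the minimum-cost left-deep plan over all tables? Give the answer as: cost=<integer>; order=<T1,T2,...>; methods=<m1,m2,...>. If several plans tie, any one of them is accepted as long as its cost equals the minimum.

Selinger DP (subsets sized 1..n):
  {A}: scan cost=60, card=60
  {B}: scan cost=40, card=40
  {C}: scan cost=60, card=60
  {AB}: card=300; try (A,nl_idx)→580, (B,hash)→600, (B,nl_idx)→720, (A,merge)→740, (B,merge)→760, (A,hash)→800 …(+2); best=580 via (A,nl_idx)
  {AC}: card=900; try (C,hash)→840, (A,hash)→840, (C,merge)→900, (A,merge)→900, (A,nl_idx)→1320, (C,nl)→3660 …(+1); best=840 via (C,hash)
  {ABC}: card=4500; try (C,hash)→1600, (B,hash)→2220, (C,merge)→4000, (B,nl_idx)→10740, (B,merge)→11020, (C,nl)→18580 …(+1); best=1600 via (C,hash)

cost=1600; order=B,A,C; methods=nl_idx,hash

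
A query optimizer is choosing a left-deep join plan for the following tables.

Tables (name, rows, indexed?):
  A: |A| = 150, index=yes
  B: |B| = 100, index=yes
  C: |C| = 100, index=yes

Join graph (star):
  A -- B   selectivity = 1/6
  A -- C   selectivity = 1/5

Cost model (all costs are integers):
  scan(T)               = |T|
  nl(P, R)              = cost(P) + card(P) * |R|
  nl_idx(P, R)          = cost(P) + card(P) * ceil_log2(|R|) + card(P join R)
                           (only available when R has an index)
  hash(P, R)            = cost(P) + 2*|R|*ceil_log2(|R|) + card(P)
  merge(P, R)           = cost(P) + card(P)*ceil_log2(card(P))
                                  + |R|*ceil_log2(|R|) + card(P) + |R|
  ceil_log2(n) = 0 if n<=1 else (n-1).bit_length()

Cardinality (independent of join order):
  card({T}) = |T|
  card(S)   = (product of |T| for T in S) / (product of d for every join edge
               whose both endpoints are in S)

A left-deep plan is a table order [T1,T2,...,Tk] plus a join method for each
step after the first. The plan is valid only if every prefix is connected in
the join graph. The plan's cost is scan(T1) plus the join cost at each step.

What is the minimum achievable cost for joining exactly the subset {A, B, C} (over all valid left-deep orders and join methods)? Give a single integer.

5600

Selinger DP over subsets of {A,B,C}:
  {A}: scan cost=150, card=150
  {B}: scan cost=100, card=100
  {C}: scan cost=100, card=100
  {AB}: card=2500; try (B,hash)→1700, (A,merge)→2250, (B,merge)→2300, (A,hash)→2600, (A,nl_idx)→3400, (B,nl_idx)→3700 …(+2); best=1700 via (B,hash)
  {AC}: card=3000; try (C,hash)→1700, (A,merge)→2250, (C,merge)→2300, (A,hash)→2600, (A,nl_idx)→3900, (C,nl_idx)→4200 …(+2); best=1700 via (C,hash)
  {ABC}: card=50000; try (C,hash)→5600, (B,hash)→6100, (C,merge)→35000, (B,merge)→41500, (C,nl_idx)→69200, (B,nl_idx)→72700 …(+2); best=5600 via (C,hash)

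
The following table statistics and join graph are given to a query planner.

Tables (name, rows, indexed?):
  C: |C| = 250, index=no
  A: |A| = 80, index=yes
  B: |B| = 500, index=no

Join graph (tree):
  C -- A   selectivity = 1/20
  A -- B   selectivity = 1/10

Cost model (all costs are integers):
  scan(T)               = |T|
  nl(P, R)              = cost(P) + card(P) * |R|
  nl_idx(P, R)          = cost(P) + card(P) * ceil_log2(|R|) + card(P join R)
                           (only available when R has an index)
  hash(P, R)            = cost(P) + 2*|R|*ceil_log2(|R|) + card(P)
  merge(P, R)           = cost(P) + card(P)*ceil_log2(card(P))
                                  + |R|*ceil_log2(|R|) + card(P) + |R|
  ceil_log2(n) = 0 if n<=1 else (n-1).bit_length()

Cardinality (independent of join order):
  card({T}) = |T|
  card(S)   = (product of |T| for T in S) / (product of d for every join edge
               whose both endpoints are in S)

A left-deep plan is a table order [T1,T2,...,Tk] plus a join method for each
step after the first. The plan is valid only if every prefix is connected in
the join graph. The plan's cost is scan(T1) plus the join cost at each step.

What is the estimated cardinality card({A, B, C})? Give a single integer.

50000

Tables in S: A(80), B(500), C(250)
Edges inside S: C-A(d=20), A-B(d=10)
numerator = 80 * 500 * 250 = 10000000
denominator = 20 * 10 = 200
card(S) = 10000000 / 200 = 50000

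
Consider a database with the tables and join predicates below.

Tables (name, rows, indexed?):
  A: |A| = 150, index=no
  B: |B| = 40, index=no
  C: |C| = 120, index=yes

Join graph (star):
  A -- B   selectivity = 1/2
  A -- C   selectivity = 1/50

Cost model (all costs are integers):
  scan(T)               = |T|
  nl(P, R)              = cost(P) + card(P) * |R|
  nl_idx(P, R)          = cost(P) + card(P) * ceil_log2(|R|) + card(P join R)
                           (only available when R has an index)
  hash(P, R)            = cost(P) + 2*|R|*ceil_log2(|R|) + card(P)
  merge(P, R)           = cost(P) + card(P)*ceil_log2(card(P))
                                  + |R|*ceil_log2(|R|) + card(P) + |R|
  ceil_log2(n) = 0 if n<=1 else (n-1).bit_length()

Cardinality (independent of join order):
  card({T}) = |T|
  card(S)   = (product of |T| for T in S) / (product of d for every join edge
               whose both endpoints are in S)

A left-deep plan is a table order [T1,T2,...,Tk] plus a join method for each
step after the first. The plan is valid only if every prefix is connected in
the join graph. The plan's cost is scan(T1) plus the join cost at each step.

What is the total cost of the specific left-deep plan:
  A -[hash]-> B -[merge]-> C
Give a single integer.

step 1: scan A: cost=150, card=150
step 2: join B via hash
    card(P join B) = 150*40/(2) = 3000
    cost = 150 + 2*40*6 + 150 = 780
step 3: join C via merge
    card(P join C) = 3000*120/(50) = 7200
    cost = 780 + 3000*12 + 120*7 + 3000 + 120 = 40740

40740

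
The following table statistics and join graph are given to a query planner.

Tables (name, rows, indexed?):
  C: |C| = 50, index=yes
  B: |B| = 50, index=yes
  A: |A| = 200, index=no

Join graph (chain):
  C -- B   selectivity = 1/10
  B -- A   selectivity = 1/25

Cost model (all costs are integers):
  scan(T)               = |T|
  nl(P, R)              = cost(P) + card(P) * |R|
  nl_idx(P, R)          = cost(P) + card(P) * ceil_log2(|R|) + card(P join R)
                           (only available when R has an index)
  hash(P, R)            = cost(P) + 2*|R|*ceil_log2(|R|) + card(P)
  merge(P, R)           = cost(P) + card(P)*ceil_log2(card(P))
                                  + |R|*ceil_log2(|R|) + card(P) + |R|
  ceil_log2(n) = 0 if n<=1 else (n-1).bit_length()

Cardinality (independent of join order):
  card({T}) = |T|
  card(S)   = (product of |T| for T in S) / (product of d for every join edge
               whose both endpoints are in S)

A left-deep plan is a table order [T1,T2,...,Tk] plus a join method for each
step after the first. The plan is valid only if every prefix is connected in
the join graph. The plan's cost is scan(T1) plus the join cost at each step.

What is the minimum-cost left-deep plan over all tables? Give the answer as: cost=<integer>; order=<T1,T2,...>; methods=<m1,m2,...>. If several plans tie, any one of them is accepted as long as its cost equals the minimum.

cost=2000; order=A,B,C; methods=hash,hash

Selinger DP (subsets sized 1..n):
  {C}: scan cost=50, card=50
  {B}: scan cost=50, card=50
  {A}: scan cost=200, card=200
  {BC}: card=250; try (C,nl_idx)→600, (B,nl_idx)→600, (C,hash)→700, (B,hash)→700, (C,merge)→750, (B,merge)→750 …(+2); best=600 via (C,nl_idx)
  {AB}: card=400; try (B,hash)→1000, (B,nl_idx)→1800, (A,merge)→2200, (B,merge)→2350, (A,hash)→3300, (A,nl)→10050 …(+1); best=1000 via (B,hash)
  {ABC}: card=2000; try (C,hash)→2000, (A,hash)→4050, (A,merge)→4650, (C,merge)→5350, (C,nl_idx)→5400, (C,nl)→21000 …(+1); best=2000 via (C,hash)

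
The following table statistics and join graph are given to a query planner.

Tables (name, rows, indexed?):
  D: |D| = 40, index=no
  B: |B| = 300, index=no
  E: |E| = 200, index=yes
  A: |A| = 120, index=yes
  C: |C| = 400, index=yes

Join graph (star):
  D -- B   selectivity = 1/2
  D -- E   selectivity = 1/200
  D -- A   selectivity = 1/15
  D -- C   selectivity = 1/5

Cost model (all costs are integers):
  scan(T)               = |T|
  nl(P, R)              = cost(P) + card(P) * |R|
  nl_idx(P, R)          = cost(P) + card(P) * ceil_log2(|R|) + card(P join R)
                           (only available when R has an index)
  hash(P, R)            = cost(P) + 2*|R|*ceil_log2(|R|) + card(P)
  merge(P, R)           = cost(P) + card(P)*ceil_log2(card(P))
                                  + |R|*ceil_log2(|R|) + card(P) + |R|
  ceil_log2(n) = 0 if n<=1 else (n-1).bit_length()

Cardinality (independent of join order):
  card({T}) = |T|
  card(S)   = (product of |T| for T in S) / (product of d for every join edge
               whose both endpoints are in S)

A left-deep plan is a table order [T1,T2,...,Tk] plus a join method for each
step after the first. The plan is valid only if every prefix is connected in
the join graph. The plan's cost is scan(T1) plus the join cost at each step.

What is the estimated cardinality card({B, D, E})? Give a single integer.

Tables in S: B(300), D(40), E(200)
Edges inside S: D-B(d=2), D-E(d=200)
numerator = 300 * 40 * 200 = 2400000
denominator = 2 * 200 = 400
card(S) = 2400000 / 400 = 6000

6000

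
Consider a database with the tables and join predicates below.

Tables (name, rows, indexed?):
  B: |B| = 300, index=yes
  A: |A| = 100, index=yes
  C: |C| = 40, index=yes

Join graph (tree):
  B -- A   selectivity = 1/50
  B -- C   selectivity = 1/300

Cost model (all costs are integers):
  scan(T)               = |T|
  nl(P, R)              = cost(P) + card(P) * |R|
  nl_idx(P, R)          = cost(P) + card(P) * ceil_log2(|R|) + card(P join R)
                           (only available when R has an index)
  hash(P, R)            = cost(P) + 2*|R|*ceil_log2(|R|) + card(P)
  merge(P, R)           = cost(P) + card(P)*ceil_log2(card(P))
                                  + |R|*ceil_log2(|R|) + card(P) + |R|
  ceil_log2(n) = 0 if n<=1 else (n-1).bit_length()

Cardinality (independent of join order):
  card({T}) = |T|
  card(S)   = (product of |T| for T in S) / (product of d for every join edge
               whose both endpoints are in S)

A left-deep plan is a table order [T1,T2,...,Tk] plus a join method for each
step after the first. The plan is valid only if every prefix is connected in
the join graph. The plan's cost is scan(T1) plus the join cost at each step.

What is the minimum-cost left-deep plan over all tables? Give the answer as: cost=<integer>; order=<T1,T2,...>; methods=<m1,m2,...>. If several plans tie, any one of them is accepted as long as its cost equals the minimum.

Selinger DP (subsets sized 1..n):
  {B}: scan cost=300, card=300
  {A}: scan cost=100, card=100
  {C}: scan cost=40, card=40
  {AB}: card=600; try (B,nl_idx)→1600, (A,hash)→2000, (A,nl_idx)→3000, (B,merge)→3900, (A,merge)→4100, (B,hash)→5600 …(+2); best=1600 via (B,nl_idx)
  {BC}: card=40; try (B,nl_idx)→440, (C,hash)→1080, (C,nl_idx)→2140, (B,merge)→3320, (C,merge)→3580, (B,hash)→5480 …(+2); best=440 via (B,nl_idx)
  {ABC}: card=80; try (A,nl_idx)→800, (A,merge)→1520, (A,hash)→1880, (C,hash)→2680, (A,nl)→4440, (C,nl_idx)→5280 …(+2); best=800 via (A,nl_idx)

cost=800; order=C,B,A; methods=nl_idx,nl_idx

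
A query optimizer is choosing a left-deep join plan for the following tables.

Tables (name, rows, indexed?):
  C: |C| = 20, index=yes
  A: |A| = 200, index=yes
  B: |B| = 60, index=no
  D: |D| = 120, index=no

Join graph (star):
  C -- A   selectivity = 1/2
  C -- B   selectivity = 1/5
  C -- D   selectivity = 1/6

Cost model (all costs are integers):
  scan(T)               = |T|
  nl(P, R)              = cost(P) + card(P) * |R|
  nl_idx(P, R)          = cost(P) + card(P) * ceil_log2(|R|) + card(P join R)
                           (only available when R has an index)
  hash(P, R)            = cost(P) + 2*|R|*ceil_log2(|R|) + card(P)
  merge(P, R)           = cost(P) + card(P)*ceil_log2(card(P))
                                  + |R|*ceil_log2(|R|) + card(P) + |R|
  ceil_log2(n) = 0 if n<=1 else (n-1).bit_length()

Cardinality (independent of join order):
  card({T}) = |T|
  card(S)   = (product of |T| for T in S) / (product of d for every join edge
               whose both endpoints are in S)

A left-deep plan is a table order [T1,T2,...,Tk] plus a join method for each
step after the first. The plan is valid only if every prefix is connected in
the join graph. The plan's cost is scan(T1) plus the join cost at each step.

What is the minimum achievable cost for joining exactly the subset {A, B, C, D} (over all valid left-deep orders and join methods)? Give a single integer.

9560

Selinger DP over subsets of {A,B,C,D}:
  {C}: scan cost=20, card=20
  {A}: scan cost=200, card=200
  {B}: scan cost=60, card=60
  {D}: scan cost=120, card=120
  {AC}: card=2000; try (C,hash)→600, (A,merge)→1940, (C,merge)→2120, (A,nl_idx)→2180, (C,nl_idx)→3200, (A,hash)→3240 …(+2); best=600 via (C,hash)
  {BC}: card=240; try (C,hash)→320, (B,merge)→560, (C,merge)→600, (C,nl_idx)→600, (B,hash)→760, (B,nl)→1220 …(+1); best=320 via (C,hash)
  {CD}: card=400; try (C,hash)→440, (D,merge)→1100, (C,nl_idx)→1120, (C,merge)→1200, (D,hash)→1720, (D,nl)→2420 …(+1); best=440 via (C,hash)
  {ABC}: card=24000; try (B,hash)→3320, (A,hash)→3760, (A,merge)→4280, (B,merge)→25020, (A,nl_idx)→26240, (A,nl)→48320 …(+1); best=3320 via (B,hash)
  {ACD}: card=40000; try (A,hash)→4040, (D,hash)→4280, (A,merge)→6240, (D,merge)→25560, (A,nl_idx)→43640, (A,nl)→80440 …(+1); best=4040 via (A,hash)
  {BCD}: card=4800; try (B,hash)→1560, (D,hash)→2240, (D,merge)→3440, (B,merge)→4860, (B,nl)→24440, (D,nl)→29120; best=1560 via (B,hash)
  {ABCD}: card=480000; try (A,hash)→9560, (D,hash)→29000, (B,hash)→44760, (A,merge)→70560, (D,merge)→388280, (A,nl_idx)→519960 …(+4); best=9560 via (A,hash)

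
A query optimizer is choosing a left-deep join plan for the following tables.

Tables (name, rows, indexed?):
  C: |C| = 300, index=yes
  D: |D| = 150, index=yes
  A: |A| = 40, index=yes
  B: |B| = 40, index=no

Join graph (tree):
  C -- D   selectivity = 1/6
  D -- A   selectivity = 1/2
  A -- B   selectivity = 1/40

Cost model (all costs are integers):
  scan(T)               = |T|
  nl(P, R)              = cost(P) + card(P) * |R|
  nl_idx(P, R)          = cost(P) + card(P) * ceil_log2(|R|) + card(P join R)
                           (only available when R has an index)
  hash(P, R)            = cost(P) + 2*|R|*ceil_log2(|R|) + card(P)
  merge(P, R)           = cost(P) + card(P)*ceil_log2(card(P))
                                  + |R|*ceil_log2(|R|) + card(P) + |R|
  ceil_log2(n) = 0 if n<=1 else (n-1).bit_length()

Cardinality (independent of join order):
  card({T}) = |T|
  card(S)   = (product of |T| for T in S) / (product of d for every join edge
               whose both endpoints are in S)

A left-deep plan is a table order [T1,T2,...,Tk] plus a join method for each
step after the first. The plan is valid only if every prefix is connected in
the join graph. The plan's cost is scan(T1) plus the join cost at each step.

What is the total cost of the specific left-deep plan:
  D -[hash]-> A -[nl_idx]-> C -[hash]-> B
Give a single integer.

328260

step 1: scan D: cost=150, card=150
step 2: join A via hash
    card(P join A) = 150*40/(2) = 3000
    cost = 150 + 2*40*6 + 150 = 780
step 3: join C via nl_idx
    card(P join C) = 3000*300/(6) = 150000
    cost = 780 + 3000*9 + 150000 = 177780
step 4: join B via hash
    card(P join B) = 150000*40/(40) = 150000
    cost = 177780 + 2*40*6 + 150000 = 328260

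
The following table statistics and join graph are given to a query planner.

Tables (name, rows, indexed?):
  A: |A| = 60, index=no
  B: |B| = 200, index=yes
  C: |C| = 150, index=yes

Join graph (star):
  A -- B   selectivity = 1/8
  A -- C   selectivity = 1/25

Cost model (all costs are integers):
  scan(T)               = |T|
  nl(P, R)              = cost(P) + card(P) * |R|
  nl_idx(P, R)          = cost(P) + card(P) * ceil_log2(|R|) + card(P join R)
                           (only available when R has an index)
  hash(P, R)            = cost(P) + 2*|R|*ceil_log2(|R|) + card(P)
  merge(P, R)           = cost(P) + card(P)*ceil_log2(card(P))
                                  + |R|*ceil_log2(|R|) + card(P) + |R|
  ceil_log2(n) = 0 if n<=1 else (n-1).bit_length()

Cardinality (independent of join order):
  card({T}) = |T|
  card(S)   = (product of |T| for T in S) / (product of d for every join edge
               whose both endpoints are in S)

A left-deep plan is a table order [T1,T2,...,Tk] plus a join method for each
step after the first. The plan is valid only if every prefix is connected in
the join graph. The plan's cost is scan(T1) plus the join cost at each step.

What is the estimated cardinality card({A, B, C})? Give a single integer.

Tables in S: A(60), B(200), C(150)
Edges inside S: A-B(d=8), A-C(d=25)
numerator = 60 * 200 * 150 = 1800000
denominator = 8 * 25 = 200
card(S) = 1800000 / 200 = 9000

9000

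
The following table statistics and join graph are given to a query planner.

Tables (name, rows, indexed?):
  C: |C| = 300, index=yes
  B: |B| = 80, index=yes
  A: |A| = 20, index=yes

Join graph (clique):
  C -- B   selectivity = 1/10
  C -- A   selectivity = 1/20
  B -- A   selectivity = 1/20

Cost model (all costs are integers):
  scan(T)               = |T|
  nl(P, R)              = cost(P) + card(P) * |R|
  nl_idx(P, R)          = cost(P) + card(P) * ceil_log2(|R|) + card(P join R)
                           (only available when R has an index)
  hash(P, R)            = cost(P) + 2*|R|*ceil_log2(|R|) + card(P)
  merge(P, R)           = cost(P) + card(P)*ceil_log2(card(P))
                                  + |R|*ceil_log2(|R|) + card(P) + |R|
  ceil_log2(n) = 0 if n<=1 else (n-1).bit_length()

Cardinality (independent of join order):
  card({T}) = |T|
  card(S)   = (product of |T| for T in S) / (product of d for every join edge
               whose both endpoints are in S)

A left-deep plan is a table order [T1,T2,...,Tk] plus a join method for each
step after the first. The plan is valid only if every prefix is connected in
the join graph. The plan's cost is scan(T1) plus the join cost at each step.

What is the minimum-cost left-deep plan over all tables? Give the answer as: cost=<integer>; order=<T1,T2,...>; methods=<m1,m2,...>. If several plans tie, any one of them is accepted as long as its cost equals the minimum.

cost=1080; order=A,B,C; methods=nl_idx,nl_idx

Selinger DP (subsets sized 1..n):
  {C}: scan cost=300, card=300
  {B}: scan cost=80, card=80
  {A}: scan cost=20, card=20
  {BC}: card=2400; try (B,hash)→1720, (C,nl_idx)→3200, (C,merge)→3720, (B,merge)→3940, (B,nl_idx)→4800, (C,hash)→5560 …(+2); best=1720 via (B,hash)
  {AC}: card=300; try (C,nl_idx)→500, (A,hash)→800, (A,nl_idx)→2100, (C,merge)→3140, (A,merge)→3420, (C,hash)→5440 …(+2); best=500 via (C,nl_idx)
  {AB}: card=80; try (B,nl_idx)→240, (A,hash)→360, (A,nl_idx)→560, (B,merge)→780, (A,merge)→840, (B,hash)→1160 …(+2); best=240 via (B,nl_idx)
  {ABC}: card=120; try (C,nl_idx)→1080, (B,hash)→1920, (B,nl_idx)→2720, (C,merge)→3880, (B,merge)→4140, (A,hash)→4320 …(+6); best=1080 via (C,nl_idx)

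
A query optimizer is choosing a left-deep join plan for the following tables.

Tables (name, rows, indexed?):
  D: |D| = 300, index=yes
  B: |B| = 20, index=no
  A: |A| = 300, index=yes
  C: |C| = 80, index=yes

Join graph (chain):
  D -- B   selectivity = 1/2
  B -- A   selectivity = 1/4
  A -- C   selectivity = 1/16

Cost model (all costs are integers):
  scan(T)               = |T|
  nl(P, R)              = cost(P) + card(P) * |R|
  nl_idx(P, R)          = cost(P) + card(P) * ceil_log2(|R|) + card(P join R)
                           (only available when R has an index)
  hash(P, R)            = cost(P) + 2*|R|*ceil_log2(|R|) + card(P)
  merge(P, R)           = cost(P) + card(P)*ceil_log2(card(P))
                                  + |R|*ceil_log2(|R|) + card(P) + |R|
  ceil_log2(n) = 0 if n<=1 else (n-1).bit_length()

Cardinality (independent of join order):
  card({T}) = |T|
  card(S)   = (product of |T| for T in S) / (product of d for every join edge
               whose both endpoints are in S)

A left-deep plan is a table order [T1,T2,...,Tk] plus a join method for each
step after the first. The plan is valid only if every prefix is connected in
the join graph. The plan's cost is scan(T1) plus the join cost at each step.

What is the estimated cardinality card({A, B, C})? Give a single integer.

7500

Tables in S: A(300), B(20), C(80)
Edges inside S: B-A(d=4), A-C(d=16)
numerator = 300 * 20 * 80 = 480000
denominator = 4 * 16 = 64
card(S) = 480000 / 64 = 7500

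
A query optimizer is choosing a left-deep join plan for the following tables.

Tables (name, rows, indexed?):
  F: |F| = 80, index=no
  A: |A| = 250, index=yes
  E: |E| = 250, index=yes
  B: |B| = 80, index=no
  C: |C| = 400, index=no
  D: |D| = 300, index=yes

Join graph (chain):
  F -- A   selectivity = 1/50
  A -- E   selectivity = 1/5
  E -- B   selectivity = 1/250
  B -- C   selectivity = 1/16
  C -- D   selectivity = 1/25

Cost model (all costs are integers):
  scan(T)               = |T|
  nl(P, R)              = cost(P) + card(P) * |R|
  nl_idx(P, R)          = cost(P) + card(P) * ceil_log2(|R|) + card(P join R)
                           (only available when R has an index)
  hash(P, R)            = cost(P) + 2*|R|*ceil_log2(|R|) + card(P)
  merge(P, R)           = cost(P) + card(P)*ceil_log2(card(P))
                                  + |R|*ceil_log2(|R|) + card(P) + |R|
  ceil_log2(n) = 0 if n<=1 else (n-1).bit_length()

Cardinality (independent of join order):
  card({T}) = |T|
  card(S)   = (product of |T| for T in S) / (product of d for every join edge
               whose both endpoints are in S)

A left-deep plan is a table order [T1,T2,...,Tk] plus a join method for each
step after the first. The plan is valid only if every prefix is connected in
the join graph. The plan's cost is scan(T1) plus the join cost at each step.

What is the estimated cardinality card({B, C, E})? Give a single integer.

Tables in S: B(80), C(400), E(250)
Edges inside S: E-B(d=250), B-C(d=16)
numerator = 80 * 400 * 250 = 8000000
denominator = 250 * 16 = 4000
card(S) = 8000000 / 4000 = 2000

2000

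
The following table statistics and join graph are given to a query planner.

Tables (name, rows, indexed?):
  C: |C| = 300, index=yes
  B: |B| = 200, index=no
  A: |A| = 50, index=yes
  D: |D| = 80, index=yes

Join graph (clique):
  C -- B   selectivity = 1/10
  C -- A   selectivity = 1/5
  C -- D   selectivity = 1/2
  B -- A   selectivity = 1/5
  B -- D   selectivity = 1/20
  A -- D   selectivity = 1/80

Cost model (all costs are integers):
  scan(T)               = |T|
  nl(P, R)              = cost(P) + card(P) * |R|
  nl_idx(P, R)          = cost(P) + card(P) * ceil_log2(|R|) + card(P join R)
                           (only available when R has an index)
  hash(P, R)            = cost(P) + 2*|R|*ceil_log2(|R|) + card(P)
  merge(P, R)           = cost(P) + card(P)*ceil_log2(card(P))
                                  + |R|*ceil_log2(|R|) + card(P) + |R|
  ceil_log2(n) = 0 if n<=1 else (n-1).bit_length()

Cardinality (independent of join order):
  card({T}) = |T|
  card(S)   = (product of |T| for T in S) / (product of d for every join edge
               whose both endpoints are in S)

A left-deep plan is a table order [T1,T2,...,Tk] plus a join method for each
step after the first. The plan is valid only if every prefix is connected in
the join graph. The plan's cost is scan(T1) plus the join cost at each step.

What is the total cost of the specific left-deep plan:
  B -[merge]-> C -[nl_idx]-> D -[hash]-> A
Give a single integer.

step 1: scan B: cost=200, card=200
step 2: join C via merge
    card(P join C) = 200*300/(10) = 6000
    cost = 200 + 200*8 + 300*9 + 200 + 300 = 5000
step 3: join D via nl_idx
    card(P join D) = 6000*80/(2*20) = 12000
    cost = 5000 + 6000*7 + 12000 = 59000
step 4: join A via hash
    card(P join A) = 12000*50/(5*5*80) = 300
    cost = 59000 + 2*50*6 + 12000 = 71600

71600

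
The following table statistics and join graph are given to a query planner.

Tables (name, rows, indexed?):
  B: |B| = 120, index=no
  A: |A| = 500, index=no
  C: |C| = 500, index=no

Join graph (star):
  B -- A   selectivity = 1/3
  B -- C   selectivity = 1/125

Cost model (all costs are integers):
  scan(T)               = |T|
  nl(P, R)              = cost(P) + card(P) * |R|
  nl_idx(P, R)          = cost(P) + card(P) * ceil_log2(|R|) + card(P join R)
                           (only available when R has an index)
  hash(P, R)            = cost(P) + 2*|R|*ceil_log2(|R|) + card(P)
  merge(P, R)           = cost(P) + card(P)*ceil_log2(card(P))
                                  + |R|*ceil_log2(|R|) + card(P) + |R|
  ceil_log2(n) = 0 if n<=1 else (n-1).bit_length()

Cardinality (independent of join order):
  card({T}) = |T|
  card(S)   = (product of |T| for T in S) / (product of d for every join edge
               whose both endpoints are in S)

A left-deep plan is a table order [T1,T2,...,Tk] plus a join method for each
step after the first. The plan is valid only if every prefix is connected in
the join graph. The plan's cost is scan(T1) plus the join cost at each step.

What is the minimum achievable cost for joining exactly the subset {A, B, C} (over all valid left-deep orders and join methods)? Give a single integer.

Selinger DP over subsets of {A,B,C}:
  {B}: scan cost=120, card=120
  {A}: scan cost=500, card=500
  {C}: scan cost=500, card=500
  {AB}: card=20000; try (B,hash)→2680, (A,merge)→6080, (B,merge)→6460, (A,hash)→9240, (A,nl)→60120, (B,nl)→60500; best=2680 via (B,hash)
  {BC}: card=480; try (B,hash)→2680, (C,merge)→6080, (B,merge)→6460, (C,hash)→9240, (C,nl)→60120, (B,nl)→60500; best=2680 via (B,hash)
  {ABC}: card=80000; try (A,hash)→12160, (A,merge)→12480, (C,hash)→31680, (A,nl)→242680, (C,merge)→327680, (C,nl)→10002680; best=12160 via (A,hash)

12160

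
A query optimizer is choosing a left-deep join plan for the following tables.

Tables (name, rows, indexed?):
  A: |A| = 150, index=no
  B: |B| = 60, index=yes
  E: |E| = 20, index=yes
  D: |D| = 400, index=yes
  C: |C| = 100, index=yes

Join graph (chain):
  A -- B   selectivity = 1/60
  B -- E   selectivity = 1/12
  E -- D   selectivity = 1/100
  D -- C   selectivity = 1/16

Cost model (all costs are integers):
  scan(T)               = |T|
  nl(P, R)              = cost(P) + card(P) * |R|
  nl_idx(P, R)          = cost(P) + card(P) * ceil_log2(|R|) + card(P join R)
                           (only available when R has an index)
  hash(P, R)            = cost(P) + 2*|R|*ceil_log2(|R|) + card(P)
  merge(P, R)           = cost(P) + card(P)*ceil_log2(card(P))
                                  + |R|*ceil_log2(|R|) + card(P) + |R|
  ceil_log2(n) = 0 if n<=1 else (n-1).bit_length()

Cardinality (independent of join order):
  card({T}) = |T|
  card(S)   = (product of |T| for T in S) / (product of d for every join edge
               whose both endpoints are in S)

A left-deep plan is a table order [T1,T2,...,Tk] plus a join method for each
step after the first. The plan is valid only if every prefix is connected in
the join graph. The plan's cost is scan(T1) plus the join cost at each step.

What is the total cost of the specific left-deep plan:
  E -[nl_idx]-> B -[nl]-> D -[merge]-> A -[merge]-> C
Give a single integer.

57390

step 1: scan E: cost=20, card=20
step 2: join B via nl_idx
    card(P join B) = 20*60/(12) = 100
    cost = 20 + 20*6 + 100 = 240
step 3: join D via nl
    card(P join D) = 100*400/(100) = 400
    cost = 240 + 100*400 = 40240
step 4: join A via merge
    card(P join A) = 400*150/(60) = 1000
    cost = 40240 + 400*9 + 150*8 + 400 + 150 = 45590
step 5: join C via merge
    card(P join C) = 1000*100/(16) = 6250
    cost = 45590 + 1000*10 + 100*7 + 1000 + 100 = 57390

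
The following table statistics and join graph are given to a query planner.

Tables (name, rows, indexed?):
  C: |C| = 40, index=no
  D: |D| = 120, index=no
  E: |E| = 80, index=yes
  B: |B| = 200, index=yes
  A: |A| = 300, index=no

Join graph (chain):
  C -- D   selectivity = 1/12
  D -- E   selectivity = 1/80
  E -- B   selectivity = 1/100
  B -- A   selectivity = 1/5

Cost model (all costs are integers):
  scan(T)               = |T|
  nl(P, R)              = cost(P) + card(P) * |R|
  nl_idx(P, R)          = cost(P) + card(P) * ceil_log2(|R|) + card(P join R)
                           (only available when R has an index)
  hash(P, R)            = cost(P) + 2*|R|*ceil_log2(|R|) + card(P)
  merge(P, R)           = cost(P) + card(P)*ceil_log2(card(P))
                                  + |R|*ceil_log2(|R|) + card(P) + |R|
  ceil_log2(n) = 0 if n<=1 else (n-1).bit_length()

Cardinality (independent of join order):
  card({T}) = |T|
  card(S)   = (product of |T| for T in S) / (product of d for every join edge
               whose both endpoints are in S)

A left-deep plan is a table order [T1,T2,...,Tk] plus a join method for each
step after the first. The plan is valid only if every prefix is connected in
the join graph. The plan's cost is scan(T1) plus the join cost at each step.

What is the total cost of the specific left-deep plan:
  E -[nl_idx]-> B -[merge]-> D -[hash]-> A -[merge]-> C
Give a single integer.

225200

step 1: scan E: cost=80, card=80
step 2: join B via nl_idx
    card(P join B) = 80*200/(100) = 160
    cost = 80 + 80*8 + 160 = 880
step 3: join D via merge
    card(P join D) = 160*120/(80) = 240
    cost = 880 + 160*8 + 120*7 + 160 + 120 = 3280
step 4: join A via hash
    card(P join A) = 240*300/(5) = 14400
    cost = 3280 + 2*300*9 + 240 = 8920
step 5: join C via merge
    card(P join C) = 14400*40/(12) = 48000
    cost = 8920 + 14400*14 + 40*6 + 14400 + 40 = 225200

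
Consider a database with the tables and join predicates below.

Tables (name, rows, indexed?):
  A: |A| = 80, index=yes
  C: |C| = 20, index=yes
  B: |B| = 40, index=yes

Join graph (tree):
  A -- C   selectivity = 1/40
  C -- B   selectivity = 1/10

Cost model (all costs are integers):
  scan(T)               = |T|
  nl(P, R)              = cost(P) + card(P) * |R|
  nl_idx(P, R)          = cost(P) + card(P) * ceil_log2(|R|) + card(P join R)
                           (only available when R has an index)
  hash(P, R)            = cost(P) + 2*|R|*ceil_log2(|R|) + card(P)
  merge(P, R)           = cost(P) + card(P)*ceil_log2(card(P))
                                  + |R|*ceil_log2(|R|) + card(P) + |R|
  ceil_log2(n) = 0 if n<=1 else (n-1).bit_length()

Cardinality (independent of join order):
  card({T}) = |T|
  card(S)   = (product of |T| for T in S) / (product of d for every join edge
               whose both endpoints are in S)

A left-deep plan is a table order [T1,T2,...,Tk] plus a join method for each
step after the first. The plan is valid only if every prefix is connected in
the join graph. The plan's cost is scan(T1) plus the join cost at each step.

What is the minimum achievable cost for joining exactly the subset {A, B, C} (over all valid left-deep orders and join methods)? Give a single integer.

600

Selinger DP over subsets of {A,B,C}:
  {A}: scan cost=80, card=80
  {C}: scan cost=20, card=20
  {B}: scan cost=40, card=40
  {AC}: card=40; try (A,nl_idx)→200, (C,hash)→360, (C,nl_idx)→520, (A,merge)→780, (C,merge)→840, (A,hash)→1160 …(+2); best=200 via (A,nl_idx)
  {BC}: card=80; try (B,nl_idx)→220, (C,hash)→280, (C,nl_idx)→320, (B,merge)→420, (C,merge)→440, (B,hash)→520 …(+2); best=220 via (B,nl_idx)
  {ABC}: card=160; try (B,nl_idx)→600, (B,hash)→720, (B,merge)→760, (A,nl_idx)→940, (A,hash)→1420, (A,merge)→1500 …(+2); best=600 via (B,nl_idx)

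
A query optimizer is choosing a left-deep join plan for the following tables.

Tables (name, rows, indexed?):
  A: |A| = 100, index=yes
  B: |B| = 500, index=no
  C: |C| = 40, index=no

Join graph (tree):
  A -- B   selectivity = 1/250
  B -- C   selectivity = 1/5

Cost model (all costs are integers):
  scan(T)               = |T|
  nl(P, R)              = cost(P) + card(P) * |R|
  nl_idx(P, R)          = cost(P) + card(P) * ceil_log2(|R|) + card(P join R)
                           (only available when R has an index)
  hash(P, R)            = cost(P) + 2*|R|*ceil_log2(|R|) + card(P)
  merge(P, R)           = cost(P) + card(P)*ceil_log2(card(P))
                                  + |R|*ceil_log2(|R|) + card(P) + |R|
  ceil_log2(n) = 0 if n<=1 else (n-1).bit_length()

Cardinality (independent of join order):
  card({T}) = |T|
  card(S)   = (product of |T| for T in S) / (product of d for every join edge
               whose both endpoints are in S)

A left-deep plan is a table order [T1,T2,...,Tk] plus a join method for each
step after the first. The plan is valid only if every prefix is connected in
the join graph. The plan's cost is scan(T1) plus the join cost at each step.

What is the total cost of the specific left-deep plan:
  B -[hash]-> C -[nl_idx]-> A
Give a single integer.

31080

step 1: scan B: cost=500, card=500
step 2: join C via hash
    card(P join C) = 500*40/(5) = 4000
    cost = 500 + 2*40*6 + 500 = 1480
step 3: join A via nl_idx
    card(P join A) = 4000*100/(250) = 1600
    cost = 1480 + 4000*7 + 1600 = 31080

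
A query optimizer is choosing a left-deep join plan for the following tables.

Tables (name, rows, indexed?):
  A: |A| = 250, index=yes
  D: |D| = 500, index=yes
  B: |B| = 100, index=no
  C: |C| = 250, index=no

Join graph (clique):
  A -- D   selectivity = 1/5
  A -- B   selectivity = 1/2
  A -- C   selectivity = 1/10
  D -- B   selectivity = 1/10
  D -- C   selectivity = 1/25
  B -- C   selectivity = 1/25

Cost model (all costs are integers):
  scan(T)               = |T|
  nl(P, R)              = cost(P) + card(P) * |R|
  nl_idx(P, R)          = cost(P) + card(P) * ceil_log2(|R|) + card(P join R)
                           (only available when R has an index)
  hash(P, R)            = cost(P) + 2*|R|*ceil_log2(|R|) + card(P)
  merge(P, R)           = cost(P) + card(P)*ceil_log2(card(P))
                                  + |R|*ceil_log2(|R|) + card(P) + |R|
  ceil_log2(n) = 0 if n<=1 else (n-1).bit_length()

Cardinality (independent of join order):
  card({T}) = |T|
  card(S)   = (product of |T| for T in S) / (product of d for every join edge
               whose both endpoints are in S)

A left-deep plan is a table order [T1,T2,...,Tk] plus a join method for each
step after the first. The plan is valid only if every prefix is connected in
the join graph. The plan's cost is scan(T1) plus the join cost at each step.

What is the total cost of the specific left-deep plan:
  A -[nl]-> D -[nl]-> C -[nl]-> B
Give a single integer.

step 1: scan A: cost=250, card=250
step 2: join D via nl
    card(P join D) = 250*500/(5) = 25000
    cost = 250 + 250*500 = 125250
step 3: join C via nl
    card(P join C) = 25000*250/(10*25) = 25000
    cost = 125250 + 25000*250 = 6375250
step 4: join B via nl
    card(P join B) = 25000*100/(2*10*25) = 5000
    cost = 6375250 + 25000*100 = 8875250

8875250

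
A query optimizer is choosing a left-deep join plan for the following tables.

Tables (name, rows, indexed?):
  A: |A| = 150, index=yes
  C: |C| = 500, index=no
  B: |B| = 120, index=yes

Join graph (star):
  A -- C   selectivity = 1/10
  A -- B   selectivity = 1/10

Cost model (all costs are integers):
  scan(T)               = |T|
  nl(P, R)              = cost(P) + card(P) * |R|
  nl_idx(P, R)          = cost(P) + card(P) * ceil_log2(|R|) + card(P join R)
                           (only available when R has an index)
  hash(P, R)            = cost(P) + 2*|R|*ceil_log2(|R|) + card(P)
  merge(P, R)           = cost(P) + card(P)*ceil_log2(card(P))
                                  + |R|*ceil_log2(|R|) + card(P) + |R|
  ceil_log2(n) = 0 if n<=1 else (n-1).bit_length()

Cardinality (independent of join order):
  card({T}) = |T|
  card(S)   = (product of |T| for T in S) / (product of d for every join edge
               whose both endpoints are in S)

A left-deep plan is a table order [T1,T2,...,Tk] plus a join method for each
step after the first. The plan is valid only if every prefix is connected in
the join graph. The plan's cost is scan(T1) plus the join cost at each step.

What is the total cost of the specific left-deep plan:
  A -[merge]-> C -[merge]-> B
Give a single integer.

112460

step 1: scan A: cost=150, card=150
step 2: join C via merge
    card(P join C) = 150*500/(10) = 7500
    cost = 150 + 150*8 + 500*9 + 150 + 500 = 6500
step 3: join B via merge
    card(P join B) = 7500*120/(10) = 90000
    cost = 6500 + 7500*13 + 120*7 + 7500 + 120 = 112460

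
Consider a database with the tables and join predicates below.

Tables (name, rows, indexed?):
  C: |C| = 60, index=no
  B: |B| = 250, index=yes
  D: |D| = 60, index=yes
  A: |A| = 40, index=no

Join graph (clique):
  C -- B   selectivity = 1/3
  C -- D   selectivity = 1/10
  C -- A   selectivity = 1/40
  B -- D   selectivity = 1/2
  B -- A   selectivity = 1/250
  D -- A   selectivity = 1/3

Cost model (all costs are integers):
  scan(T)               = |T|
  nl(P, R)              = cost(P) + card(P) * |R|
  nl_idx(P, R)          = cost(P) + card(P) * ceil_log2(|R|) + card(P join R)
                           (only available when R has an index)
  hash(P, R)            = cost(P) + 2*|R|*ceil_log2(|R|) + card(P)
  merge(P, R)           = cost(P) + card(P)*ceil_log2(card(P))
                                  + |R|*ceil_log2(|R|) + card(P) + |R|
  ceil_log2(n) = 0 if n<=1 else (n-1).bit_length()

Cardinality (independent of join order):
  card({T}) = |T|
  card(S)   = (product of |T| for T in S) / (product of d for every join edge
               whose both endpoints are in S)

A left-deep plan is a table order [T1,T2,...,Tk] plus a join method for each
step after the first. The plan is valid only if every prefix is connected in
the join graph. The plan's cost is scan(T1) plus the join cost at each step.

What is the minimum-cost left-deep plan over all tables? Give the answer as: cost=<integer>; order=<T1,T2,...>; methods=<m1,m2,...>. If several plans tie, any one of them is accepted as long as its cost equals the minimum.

Selinger DP (subsets sized 1..n):
  {C}: scan cost=60, card=60
  {B}: scan cost=250, card=250
  {D}: scan cost=60, card=60
  {A}: scan cost=40, card=40
  {BC}: card=5000; try (C,hash)→1220, (B,merge)→2730, (C,merge)→2920, (B,hash)→4120, (B,nl_idx)→5540, (B,nl)→15060 …(+1); best=1220 via (C,hash)
  {CD}: card=360; try (D,nl_idx)→780, (D,hash)→840, (C,hash)→840, (D,merge)→900, (C,merge)→900, (D,nl)→3660 …(+1); best=780 via (D,nl_idx)
  {AC}: card=60; try (A,hash)→600, (C,merge)→740, (A,merge)→760, (C,hash)→800, (C,nl)→2440, (A,nl)→2460; best=600 via (A,hash)
  {BD}: card=7500; try (D,hash)→1220, (B,merge)→2730, (D,merge)→2920, (B,hash)→4120, (B,nl_idx)→8040, (D,nl_idx)→9250 …(+2); best=1220 via (D,hash)
  {AB}: card=40; try (B,nl_idx)→400, (A,hash)→980, (B,merge)→2570, (A,merge)→2780, (B,hash)→4080, (B,nl)→10040 …(+1); best=400 via (B,nl_idx)
  {AD}: card=800; try (A,hash)→600, (D,merge)→740, (A,merge)→760, (D,hash)→800, (D,nl_idx)→1080, (D,nl)→2440 …(+1); best=600 via (A,hash)
  {BCD}: card=15000; try (B,hash)→5140, (B,merge)→6630, (D,hash)→6940, (C,hash)→9440, (B,nl_idx)→18660, (D,nl_idx)→46220 …(+5); best=5140 via (B,hash)
  {ABC}: card=20; try (C,merge)→1100, (B,nl_idx)→1100, (C,hash)→1160, (C,nl)→2800, (B,merge)→3270, (B,hash)→4660 …(+4); best=1100 via (C,merge)
  {ACD}: card=120; try (D,nl_idx)→1080, (D,hash)→1380, (D,merge)→1440, (A,hash)→1620, (C,hash)→2120, (D,nl)→4200 …(+4); best=1080 via (D,nl_idx)
  {ABD}: card=400; try (D,nl_idx)→1040, (D,merge)→1100, (D,hash)→1160, (D,nl)→2800, (B,hash)→5400, (B,nl_idx)→7400 …(+5); best=1040 via (D,nl_idx)
  {ABCD}: card=20; try (D,nl_idx)→1240, (D,merge)→1640, (D,hash)→1840, (B,nl_idx)→2060, (C,hash)→2160, (D,nl)→2300 …(+8); best=1240 via (D,nl_idx)

cost=1240; order=A,B,C,D; methods=nl_idx,merge,nl_idx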